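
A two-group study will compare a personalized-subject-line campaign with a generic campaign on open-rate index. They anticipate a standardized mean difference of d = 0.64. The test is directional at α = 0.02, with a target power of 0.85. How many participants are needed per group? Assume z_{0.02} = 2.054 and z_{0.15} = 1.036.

n = 47 per group

For two independent groups with equal n: n = 2·((z_{α} + z_β) / d)².
z_{α} + z_β = 2.054 + 1.036 = 3.090.
n = 2 × (3.090 / 0.64)² = 2 × 4.828² = 2 × 23.31 = 46.6.
Round up to the next whole participant.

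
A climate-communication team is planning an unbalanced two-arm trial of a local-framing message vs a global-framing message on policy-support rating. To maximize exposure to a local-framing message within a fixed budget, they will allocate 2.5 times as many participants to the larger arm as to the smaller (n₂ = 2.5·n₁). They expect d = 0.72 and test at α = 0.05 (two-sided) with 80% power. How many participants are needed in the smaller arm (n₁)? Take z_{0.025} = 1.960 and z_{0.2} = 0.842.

n₁ = 22

With allocation ratio k = n₂/n₁ = 2.5, Var(x̄₁−x̄₂) = σ²(1/n₁ + 1/(k·n₁)) = σ²·(k+1)/(k·n₁).
So n₁ = (1 + 1/k)·((z_{α/2} + z_β)/d)² = 1.400 × (2.802/0.72)².
n₁ = 1.400 × 15.15 = 21.2.
Round up: n₁ = 22, giving n₂ = 2.5 × 22 = 55.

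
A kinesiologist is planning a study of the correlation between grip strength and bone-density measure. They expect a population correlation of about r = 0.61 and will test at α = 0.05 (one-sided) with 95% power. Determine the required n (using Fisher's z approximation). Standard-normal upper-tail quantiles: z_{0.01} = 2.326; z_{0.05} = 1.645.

Fisher's z: C = ½·ln((1+r)/(1−r)) = ½·ln(4.1282) = 0.7089.
n = ((z_{α} + z_β)/C)² + 3.
(1.645 + 1.645) / 0.7089 = 3.290 / 0.7089 = 4.641.
n = 4.641² + 3 = 21.54 + 3 = 24.5.
Round up.

n = 25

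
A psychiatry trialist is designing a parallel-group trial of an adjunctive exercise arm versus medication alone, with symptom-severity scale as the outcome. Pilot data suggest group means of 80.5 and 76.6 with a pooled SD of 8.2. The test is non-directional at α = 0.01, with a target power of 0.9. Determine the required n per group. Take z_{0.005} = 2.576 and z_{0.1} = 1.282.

Cohen's d = |M₁ − M₂| / SD_pooled = |80.5 − 76.6| / 8.2 = 3.9 / 8.2 = 0.476.
For two independent groups with equal n: n = 2·((z_{α/2} + z_β) / d)².
z_{α/2} + z_β = 2.576 + 1.282 = 3.858.
n = 2 × (3.858 / 0.476)² = 2 × 8.105² = 2 × 65.69 = 131.4.
Round up to the next whole participant.

n = 132 per group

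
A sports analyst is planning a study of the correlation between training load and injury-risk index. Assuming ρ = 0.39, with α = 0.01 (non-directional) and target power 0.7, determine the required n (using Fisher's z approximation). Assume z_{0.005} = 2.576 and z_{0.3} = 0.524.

Fisher's z: C = ½·ln((1+r)/(1−r)) = ½·ln(2.2787) = 0.4118.
n = ((z_{α/2} + z_β)/C)² + 3.
(2.576 + 0.524) / 0.4118 = 3.100 / 0.4118 = 7.528.
n = 7.528² + 3 = 56.67 + 3 = 59.7.
Round up.

n = 60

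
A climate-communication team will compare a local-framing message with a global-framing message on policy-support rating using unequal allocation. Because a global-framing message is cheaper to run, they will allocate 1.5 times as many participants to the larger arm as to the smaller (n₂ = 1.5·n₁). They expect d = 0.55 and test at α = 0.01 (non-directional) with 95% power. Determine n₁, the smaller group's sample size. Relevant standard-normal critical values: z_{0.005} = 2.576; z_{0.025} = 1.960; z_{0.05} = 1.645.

n₁ = 99

With allocation ratio k = n₂/n₁ = 1.5, Var(x̄₁−x̄₂) = σ²(1/n₁ + 1/(k·n₁)) = σ²·(k+1)/(k·n₁).
So n₁ = (1 + 1/k)·((z_{α/2} + z_β)/d)² = 1.667 × (4.221/0.55)².
n₁ = 1.667 × 58.90 = 98.2.
Round up: n₁ = 99, giving n₂ = ⌈1.5 × 99⌉ = ⌈148.5⌉ = 149.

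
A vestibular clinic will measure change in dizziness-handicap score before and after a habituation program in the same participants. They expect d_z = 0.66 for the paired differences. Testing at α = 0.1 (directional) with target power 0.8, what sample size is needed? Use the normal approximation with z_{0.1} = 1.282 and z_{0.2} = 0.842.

n = 11 pairs

For a paired (one-sample on differences) test: n = ((z_{α} + z_β) / d)².
z_{α} + z_β = 1.282 + 0.842 = 2.124.
n = (2.124 / 0.66)² = 3.218² = 10.36.
Round up.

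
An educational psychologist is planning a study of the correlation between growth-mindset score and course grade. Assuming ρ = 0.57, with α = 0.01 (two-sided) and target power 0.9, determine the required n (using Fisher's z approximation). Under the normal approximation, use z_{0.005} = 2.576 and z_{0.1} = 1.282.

n = 39

Fisher's z: C = ½·ln((1+r)/(1−r)) = ½·ln(3.6512) = 0.6475.
n = ((z_{α/2} + z_β)/C)² + 3.
(2.576 + 1.282) / 0.6475 = 3.858 / 0.6475 = 5.958.
n = 5.958² + 3 = 35.50 + 3 = 38.5.
Round up.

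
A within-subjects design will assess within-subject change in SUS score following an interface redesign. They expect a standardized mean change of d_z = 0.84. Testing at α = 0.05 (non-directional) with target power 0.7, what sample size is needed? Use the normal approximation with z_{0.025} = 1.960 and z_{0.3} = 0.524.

For a paired (one-sample on differences) test: n = ((z_{α/2} + z_β) / d)².
z_{α/2} + z_β = 1.960 + 0.524 = 2.484.
n = (2.484 / 0.84)² = 2.957² = 8.74.
Round up.

n = 9 pairs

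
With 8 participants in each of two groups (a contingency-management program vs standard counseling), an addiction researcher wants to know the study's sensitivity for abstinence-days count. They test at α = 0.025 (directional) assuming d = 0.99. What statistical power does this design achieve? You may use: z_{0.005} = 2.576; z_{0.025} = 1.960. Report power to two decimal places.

power ≈ 0.51

For two equal groups, power = Φ(d·√(n/2) − z_{α}).
d·√(n/2) = 0.99 × √(8/2) = 0.99 × 2.000 = 1.980.
z_β = 1.980 − 1.960 = 0.020.
Power = Φ(0.020) = 0.508.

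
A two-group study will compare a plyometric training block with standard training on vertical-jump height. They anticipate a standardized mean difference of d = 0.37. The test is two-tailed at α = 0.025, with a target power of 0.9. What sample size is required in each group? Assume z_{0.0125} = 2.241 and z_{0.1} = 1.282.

n = 182 per group

For two independent groups with equal n: n = 2·((z_{α/2} + z_β) / d)².
z_{α/2} + z_β = 2.241 + 1.282 = 3.523.
n = 2 × (3.523 / 0.37)² = 2 × 9.522² = 2 × 90.66 = 181.3.
Round up to the next whole participant.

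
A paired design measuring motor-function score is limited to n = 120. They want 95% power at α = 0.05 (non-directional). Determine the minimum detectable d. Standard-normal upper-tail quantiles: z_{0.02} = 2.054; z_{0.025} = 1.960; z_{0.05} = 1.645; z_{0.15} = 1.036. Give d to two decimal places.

d_min ≈ 0.33

For a single sample (or paired design) of n = 120: d_min = (z_{α/2} + z_β)/√n.
z-sum = 1.960 + 1.645 = 3.605.
d_min = 3.605 / √120 = 3.605 / 10.954 = 0.329.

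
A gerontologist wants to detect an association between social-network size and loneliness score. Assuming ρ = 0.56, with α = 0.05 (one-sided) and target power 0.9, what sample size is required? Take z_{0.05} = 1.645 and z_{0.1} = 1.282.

Fisher's z: C = ½·ln((1+r)/(1−r)) = ½·ln(3.5455) = 0.6328.
n = ((z_{α} + z_β)/C)² + 3.
(1.645 + 1.282) / 0.6328 = 2.927 / 0.6328 = 4.625.
n = 4.625² + 3 = 21.40 + 3 = 24.4.
Round up.

n = 25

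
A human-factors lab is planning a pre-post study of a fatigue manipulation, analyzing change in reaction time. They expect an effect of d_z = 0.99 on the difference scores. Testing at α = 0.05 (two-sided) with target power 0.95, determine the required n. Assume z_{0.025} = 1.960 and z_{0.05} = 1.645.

n = 14 pairs

For a paired (one-sample on differences) test: n = ((z_{α/2} + z_β) / d)².
z_{α/2} + z_β = 1.960 + 1.645 = 3.605.
n = (3.605 / 0.99)² = 3.641² = 13.26.
Round up.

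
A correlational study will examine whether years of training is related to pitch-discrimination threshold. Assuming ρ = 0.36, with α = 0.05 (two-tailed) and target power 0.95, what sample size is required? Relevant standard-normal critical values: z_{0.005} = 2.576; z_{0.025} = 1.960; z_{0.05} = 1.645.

Fisher's z: C = ½·ln((1+r)/(1−r)) = ½·ln(2.1250) = 0.3769.
n = ((z_{α/2} + z_β)/C)² + 3.
(1.960 + 1.645) / 0.3769 = 3.605 / 0.3769 = 9.565.
n = 9.565² + 3 = 91.49 + 3 = 94.5.
Round up.

n = 95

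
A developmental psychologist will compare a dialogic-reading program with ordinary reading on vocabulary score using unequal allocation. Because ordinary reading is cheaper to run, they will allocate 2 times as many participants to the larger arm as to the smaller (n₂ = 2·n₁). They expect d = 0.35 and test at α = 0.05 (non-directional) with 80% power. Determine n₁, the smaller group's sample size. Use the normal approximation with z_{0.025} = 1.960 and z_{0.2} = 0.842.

n₁ = 97

With allocation ratio k = n₂/n₁ = 2, Var(x̄₁−x̄₂) = σ²(1/n₁ + 1/(k·n₁)) = σ²·(k+1)/(k·n₁).
So n₁ = (1 + 1/k)·((z_{α/2} + z_β)/d)² = 1.500 × (2.802/0.35)².
n₁ = 1.500 × 64.09 = 96.1.
Round up: n₁ = 97, giving n₂ = 2 × 97 = 194.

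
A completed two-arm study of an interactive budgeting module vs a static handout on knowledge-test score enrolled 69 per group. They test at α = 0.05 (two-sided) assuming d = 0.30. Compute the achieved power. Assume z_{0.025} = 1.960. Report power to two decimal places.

power ≈ 0.42

For two equal groups, power = Φ(d·√(n/2) − z_{α/2}).
d·√(n/2) = 0.30 × √(69/2) = 0.30 × 5.874 = 1.762.
z_β = 1.762 − 1.960 = -0.198.
Power = Φ(-0.198) = 0.422.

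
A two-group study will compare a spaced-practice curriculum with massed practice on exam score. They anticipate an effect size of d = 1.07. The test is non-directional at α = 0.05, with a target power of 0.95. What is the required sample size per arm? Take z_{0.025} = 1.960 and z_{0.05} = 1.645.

n = 23 per group

For two independent groups with equal n: n = 2·((z_{α/2} + z_β) / d)².
z_{α/2} + z_β = 1.960 + 1.645 = 3.605.
n = 2 × (3.605 / 1.07)² = 2 × 3.369² = 2 × 11.35 = 22.7.
Round up to the next whole participant.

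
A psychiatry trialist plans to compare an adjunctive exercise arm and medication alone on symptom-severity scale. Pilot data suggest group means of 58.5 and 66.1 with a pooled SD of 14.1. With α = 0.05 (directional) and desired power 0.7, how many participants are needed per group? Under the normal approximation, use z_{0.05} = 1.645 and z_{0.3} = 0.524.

n = 33 per group

Cohen's d = |M₁ − M₂| / SD_pooled = |58.5 − 66.1| / 14.1 = 7.6 / 14.1 = 0.539.
For two independent groups with equal n: n = 2·((z_{α} + z_β) / d)².
z_{α} + z_β = 1.645 + 0.524 = 2.169.
n = 2 × (2.169 / 0.539)² = 2 × 4.024² = 2 × 16.19 = 32.4.
Round up to the next whole participant.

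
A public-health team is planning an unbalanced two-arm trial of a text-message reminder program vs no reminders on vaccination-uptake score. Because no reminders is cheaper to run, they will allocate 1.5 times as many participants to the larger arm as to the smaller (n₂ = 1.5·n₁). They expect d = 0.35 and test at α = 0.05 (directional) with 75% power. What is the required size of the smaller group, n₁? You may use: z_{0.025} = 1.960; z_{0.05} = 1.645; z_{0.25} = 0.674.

n₁ = 74

With allocation ratio k = n₂/n₁ = 1.5, Var(x̄₁−x̄₂) = σ²(1/n₁ + 1/(k·n₁)) = σ²·(k+1)/(k·n₁).
So n₁ = (1 + 1/k)·((z_{α} + z_β)/d)² = 1.667 × (2.319/0.35)².
n₁ = 1.667 × 43.90 = 73.2.
Round up: n₁ = 74, giving n₂ = 1.5 × 74 = 111.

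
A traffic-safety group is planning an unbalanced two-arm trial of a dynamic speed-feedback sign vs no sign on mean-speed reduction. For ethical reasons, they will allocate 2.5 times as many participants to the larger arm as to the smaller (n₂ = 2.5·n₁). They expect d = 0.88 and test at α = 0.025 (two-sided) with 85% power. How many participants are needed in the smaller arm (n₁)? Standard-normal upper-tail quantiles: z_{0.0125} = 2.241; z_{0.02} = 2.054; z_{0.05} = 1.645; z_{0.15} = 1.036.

With allocation ratio k = n₂/n₁ = 2.5, Var(x̄₁−x̄₂) = σ²(1/n₁ + 1/(k·n₁)) = σ²·(k+1)/(k·n₁).
So n₁ = (1 + 1/k)·((z_{α/2} + z_β)/d)² = 1.400 × (3.277/0.88)².
n₁ = 1.400 × 13.87 = 19.4.
Round up: n₁ = 20, giving n₂ = 2.5 × 20 = 50.

n₁ = 20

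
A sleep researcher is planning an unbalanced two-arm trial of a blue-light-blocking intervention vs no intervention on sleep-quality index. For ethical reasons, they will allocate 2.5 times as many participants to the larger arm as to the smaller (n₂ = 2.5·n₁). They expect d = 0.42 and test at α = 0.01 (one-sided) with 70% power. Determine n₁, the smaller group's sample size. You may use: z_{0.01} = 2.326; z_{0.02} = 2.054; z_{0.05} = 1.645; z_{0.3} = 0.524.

n₁ = 65

With allocation ratio k = n₂/n₁ = 2.5, Var(x̄₁−x̄₂) = σ²(1/n₁ + 1/(k·n₁)) = σ²·(k+1)/(k·n₁).
So n₁ = (1 + 1/k)·((z_{α} + z_β)/d)² = 1.400 × (2.850/0.42)².
n₁ = 1.400 × 46.05 = 64.5.
Round up: n₁ = 65, giving n₂ = ⌈2.5 × 65⌉ = ⌈162.5⌉ = 163.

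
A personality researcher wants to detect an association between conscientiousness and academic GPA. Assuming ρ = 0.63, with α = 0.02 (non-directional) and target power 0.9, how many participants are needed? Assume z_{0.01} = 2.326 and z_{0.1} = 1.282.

n = 27

Fisher's z: C = ½·ln((1+r)/(1−r)) = ½·ln(4.4054) = 0.7414.
n = ((z_{α/2} + z_β)/C)² + 3.
(2.326 + 1.282) / 0.7414 = 3.608 / 0.7414 = 4.866.
n = 4.866² + 3 = 23.68 + 3 = 26.7.
Round up.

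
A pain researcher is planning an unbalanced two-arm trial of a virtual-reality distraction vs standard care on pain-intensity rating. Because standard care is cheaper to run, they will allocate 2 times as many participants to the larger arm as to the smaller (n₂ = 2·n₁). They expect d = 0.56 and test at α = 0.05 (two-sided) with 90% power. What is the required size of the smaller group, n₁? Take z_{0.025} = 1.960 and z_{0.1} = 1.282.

With allocation ratio k = n₂/n₁ = 2, Var(x̄₁−x̄₂) = σ²(1/n₁ + 1/(k·n₁)) = σ²·(k+1)/(k·n₁).
So n₁ = (1 + 1/k)·((z_{α/2} + z_β)/d)² = 1.500 × (3.242/0.56)².
n₁ = 1.500 × 33.52 = 50.3.
Round up: n₁ = 51, giving n₂ = 2 × 51 = 102.

n₁ = 51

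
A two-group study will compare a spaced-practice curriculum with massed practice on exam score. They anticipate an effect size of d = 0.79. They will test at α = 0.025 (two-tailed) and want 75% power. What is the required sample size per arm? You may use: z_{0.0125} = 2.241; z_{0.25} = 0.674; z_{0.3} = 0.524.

For two independent groups with equal n: n = 2·((z_{α/2} + z_β) / d)².
z_{α/2} + z_β = 2.241 + 0.674 = 2.915.
n = 2 × (2.915 / 0.79)² = 2 × 3.690² = 2 × 13.62 = 27.2.
Round up to the next whole participant.

n = 28 per group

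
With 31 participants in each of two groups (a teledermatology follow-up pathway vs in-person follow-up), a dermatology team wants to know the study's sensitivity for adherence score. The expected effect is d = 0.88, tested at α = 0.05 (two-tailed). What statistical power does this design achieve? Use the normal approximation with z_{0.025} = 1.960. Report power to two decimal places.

For two equal groups, power = Φ(d·√(n/2) − z_{α/2}).
d·√(n/2) = 0.88 × √(31/2) = 0.88 × 3.937 = 3.465.
z_β = 3.465 − 1.960 = 1.505.
Power = Φ(1.505) = 0.934.

power ≈ 0.93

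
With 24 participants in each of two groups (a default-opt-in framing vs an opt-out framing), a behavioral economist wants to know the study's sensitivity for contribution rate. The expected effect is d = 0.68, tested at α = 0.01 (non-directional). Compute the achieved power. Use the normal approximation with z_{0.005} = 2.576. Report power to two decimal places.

For two equal groups, power = Φ(d·√(n/2) − z_{α/2}).
d·√(n/2) = 0.68 × √(24/2) = 0.68 × 3.464 = 2.356.
z_β = 2.356 − 2.576 = -0.220.
Power = Φ(-0.220) = 0.413.

power ≈ 0.41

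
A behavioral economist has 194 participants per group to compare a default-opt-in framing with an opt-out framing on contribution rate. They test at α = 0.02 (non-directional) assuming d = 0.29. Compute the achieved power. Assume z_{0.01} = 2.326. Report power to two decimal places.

For two equal groups, power = Φ(d·√(n/2) − z_{α/2}).
d·√(n/2) = 0.29 × √(194/2) = 0.29 × 9.849 = 2.856.
z_β = 2.856 − 2.326 = 0.530.
Power = Φ(0.530) = 0.702.

power ≈ 0.70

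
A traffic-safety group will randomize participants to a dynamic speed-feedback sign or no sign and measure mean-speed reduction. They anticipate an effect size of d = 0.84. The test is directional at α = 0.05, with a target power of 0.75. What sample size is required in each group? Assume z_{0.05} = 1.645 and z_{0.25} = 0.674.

n = 16 per group

For two independent groups with equal n: n = 2·((z_{α} + z_β) / d)².
z_{α} + z_β = 1.645 + 0.674 = 2.319.
n = 2 × (2.319 / 0.84)² = 2 × 2.761² = 2 × 7.62 = 15.2.
Round up to the next whole participant.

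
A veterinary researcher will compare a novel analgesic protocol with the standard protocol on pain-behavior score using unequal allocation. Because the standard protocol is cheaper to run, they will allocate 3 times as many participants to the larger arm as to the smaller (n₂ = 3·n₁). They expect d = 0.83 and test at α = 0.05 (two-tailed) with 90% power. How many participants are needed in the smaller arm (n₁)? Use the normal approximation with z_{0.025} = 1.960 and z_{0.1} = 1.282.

With allocation ratio k = n₂/n₁ = 3, Var(x̄₁−x̄₂) = σ²(1/n₁ + 1/(k·n₁)) = σ²·(k+1)/(k·n₁).
So n₁ = (1 + 1/k)·((z_{α/2} + z_β)/d)² = 1.333 × (3.242/0.83)².
n₁ = 1.333 × 15.26 = 20.3.
Round up: n₁ = 21, giving n₂ = 3 × 21 = 63.

n₁ = 21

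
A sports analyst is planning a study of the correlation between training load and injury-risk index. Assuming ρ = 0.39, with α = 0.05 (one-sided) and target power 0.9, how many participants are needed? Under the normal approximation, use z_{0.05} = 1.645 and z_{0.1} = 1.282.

n = 54

Fisher's z: C = ½·ln((1+r)/(1−r)) = ½·ln(2.2787) = 0.4118.
n = ((z_{α} + z_β)/C)² + 3.
(1.645 + 1.282) / 0.4118 = 2.927 / 0.4118 = 7.108.
n = 7.108² + 3 = 50.52 + 3 = 53.5.
Round up.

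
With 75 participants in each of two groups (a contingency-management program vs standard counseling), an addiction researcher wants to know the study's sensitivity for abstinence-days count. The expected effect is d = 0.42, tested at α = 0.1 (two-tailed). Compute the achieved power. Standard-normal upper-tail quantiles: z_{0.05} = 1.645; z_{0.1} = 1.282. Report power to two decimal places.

power ≈ 0.82

For two equal groups, power = Φ(d·√(n/2) − z_{α/2}).
d·√(n/2) = 0.42 × √(75/2) = 0.42 × 6.124 = 2.572.
z_β = 2.572 − 1.645 = 0.927.
Power = Φ(0.927) = 0.823.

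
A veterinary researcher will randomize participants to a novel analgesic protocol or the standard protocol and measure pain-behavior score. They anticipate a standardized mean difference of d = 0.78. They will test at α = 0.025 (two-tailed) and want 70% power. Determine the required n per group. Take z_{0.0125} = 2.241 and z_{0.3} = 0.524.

For two independent groups with equal n: n = 2·((z_{α/2} + z_β) / d)².
z_{α/2} + z_β = 2.241 + 0.524 = 2.765.
n = 2 × (2.765 / 0.78)² = 2 × 3.545² = 2 × 12.57 = 25.1.
Round up to the next whole participant.

n = 26 per group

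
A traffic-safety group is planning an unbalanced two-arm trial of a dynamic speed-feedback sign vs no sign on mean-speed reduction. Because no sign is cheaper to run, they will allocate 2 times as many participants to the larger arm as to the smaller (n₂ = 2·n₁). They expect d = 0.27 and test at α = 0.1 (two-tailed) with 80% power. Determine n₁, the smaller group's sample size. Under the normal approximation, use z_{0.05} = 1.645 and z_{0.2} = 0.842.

With allocation ratio k = n₂/n₁ = 2, Var(x̄₁−x̄₂) = σ²(1/n₁ + 1/(k·n₁)) = σ²·(k+1)/(k·n₁).
So n₁ = (1 + 1/k)·((z_{α/2} + z_β)/d)² = 1.500 × (2.487/0.27)².
n₁ = 1.500 × 84.84 = 127.3.
Round up: n₁ = 128, giving n₂ = 2 × 128 = 256.

n₁ = 128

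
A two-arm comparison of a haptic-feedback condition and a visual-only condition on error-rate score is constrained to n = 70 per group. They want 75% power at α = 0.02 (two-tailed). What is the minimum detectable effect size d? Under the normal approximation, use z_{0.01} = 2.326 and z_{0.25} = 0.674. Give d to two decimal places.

For two independent groups of n = 70 each: d_min = (z_{α/2} + z_β)·√(2/n).
z-sum = 2.326 + 0.674 = 3.000.
d_min = 3.000 × √(2/70) = 3.000 × 0.1690 = 0.507.

d_min ≈ 0.51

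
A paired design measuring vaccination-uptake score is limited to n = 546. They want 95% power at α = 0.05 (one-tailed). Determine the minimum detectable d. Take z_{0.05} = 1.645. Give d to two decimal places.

For a single sample (or paired design) of n = 546: d_min = (z_{α} + z_β)/√n.
z-sum = 1.645 + 1.645 = 3.290.
d_min = 3.290 / √546 = 3.290 / 23.367 = 0.141.

d_min ≈ 0.14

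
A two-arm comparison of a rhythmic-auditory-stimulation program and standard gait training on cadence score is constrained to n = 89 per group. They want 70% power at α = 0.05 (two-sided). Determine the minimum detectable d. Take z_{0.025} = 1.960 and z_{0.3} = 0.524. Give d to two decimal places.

For two independent groups of n = 89 each: d_min = (z_{α/2} + z_β)·√(2/n).
z-sum = 1.960 + 0.524 = 2.484.
d_min = 2.484 × √(2/89) = 2.484 × 0.1499 = 0.372.

d_min ≈ 0.37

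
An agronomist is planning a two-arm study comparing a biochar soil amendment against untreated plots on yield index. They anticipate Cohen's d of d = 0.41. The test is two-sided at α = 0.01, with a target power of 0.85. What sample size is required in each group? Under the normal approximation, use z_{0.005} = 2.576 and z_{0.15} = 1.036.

For two independent groups with equal n: n = 2·((z_{α/2} + z_β) / d)².
z_{α/2} + z_β = 2.576 + 1.036 = 3.612.
n = 2 × (3.612 / 0.41)² = 2 × 8.810² = 2 × 77.61 = 155.2.
Round up to the next whole participant.

n = 156 per group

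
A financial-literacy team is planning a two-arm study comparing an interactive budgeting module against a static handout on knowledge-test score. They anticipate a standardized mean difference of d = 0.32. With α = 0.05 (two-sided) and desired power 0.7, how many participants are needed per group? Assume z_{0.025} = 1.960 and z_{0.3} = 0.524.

For two independent groups with equal n: n = 2·((z_{α/2} + z_β) / d)².
z_{α/2} + z_β = 1.960 + 0.524 = 2.484.
n = 2 × (2.484 / 0.32)² = 2 × 7.763² = 2 × 60.26 = 120.5.
Round up to the next whole participant.

n = 121 per group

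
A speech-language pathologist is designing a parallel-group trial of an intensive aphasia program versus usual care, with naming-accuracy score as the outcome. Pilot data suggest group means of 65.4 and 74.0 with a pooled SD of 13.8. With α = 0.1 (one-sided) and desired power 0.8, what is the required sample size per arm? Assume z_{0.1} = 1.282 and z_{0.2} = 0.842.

n = 24 per group

Cohen's d = |M₁ − M₂| / SD_pooled = |65.4 − 74.0| / 13.8 = 8.6 / 13.8 = 0.623.
For two independent groups with equal n: n = 2·((z_{α} + z_β) / d)².
z_{α} + z_β = 1.282 + 0.842 = 2.124.
n = 2 × (2.124 / 0.623)² = 2 × 3.409² = 2 × 11.62 = 23.2.
Round up to the next whole participant.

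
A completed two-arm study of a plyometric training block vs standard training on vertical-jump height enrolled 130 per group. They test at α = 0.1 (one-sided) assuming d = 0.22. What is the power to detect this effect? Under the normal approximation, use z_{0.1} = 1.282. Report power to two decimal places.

power ≈ 0.69

For two equal groups, power = Φ(d·√(n/2) − z_{α}).
d·√(n/2) = 0.22 × √(130/2) = 0.22 × 8.062 = 1.774.
z_β = 1.774 − 1.282 = 0.492.
Power = Φ(0.492) = 0.689.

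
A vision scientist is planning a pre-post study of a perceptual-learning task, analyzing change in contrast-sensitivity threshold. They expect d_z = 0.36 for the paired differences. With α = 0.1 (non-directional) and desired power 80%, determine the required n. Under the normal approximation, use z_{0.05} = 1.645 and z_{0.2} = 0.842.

For a paired (one-sample on differences) test: n = ((z_{α/2} + z_β) / d)².
z_{α/2} + z_β = 1.645 + 0.842 = 2.487.
n = (2.487 / 0.36)² = 6.908² = 47.73.
Round up.

n = 48 pairs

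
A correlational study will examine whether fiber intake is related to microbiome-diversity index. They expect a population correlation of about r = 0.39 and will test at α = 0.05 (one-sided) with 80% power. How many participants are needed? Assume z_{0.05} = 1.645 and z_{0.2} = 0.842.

n = 40

Fisher's z: C = ½·ln((1+r)/(1−r)) = ½·ln(2.2787) = 0.4118.
n = ((z_{α} + z_β)/C)² + 3.
(1.645 + 0.842) / 0.4118 = 2.487 / 0.4118 = 6.039.
n = 6.039² + 3 = 36.47 + 3 = 39.5.
Round up.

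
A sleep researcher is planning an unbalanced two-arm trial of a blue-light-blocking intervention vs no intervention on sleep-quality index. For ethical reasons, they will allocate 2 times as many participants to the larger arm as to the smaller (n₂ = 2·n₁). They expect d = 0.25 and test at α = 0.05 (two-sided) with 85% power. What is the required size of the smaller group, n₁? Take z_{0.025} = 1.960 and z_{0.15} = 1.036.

With allocation ratio k = n₂/n₁ = 2, Var(x̄₁−x̄₂) = σ²(1/n₁ + 1/(k·n₁)) = σ²·(k+1)/(k·n₁).
So n₁ = (1 + 1/k)·((z_{α/2} + z_β)/d)² = 1.500 × (2.996/0.25)².
n₁ = 1.500 × 143.62 = 215.4.
Round up: n₁ = 216, giving n₂ = 2 × 216 = 432.

n₁ = 216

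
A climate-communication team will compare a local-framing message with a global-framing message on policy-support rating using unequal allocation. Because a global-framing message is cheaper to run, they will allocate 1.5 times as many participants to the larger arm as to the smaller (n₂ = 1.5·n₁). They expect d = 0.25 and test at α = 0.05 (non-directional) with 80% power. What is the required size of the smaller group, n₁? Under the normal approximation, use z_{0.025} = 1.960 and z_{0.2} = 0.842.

n₁ = 210

With allocation ratio k = n₂/n₁ = 1.5, Var(x̄₁−x̄₂) = σ²(1/n₁ + 1/(k·n₁)) = σ²·(k+1)/(k·n₁).
So n₁ = (1 + 1/k)·((z_{α/2} + z_β)/d)² = 1.667 × (2.802/0.25)².
n₁ = 1.667 × 125.62 = 209.4.
Round up: n₁ = 210, giving n₂ = 1.5 × 210 = 315.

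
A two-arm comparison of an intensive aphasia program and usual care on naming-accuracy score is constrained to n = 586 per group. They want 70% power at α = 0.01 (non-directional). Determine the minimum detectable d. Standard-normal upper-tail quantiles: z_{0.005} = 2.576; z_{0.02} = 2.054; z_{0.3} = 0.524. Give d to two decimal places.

d_min ≈ 0.18

For two independent groups of n = 586 each: d_min = (z_{α/2} + z_β)·√(2/n).
z-sum = 2.576 + 0.524 = 3.100.
d_min = 3.100 × √(2/586) = 3.100 × 0.0584 = 0.181.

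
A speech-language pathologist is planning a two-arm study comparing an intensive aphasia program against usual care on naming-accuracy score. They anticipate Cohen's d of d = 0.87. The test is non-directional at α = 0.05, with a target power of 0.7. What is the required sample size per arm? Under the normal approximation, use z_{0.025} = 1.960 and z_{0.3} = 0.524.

For two independent groups with equal n: n = 2·((z_{α/2} + z_β) / d)².
z_{α/2} + z_β = 1.960 + 0.524 = 2.484.
n = 2 × (2.484 / 0.87)² = 2 × 2.855² = 2 × 8.15 = 16.3.
Round up to the next whole participant.

n = 17 per group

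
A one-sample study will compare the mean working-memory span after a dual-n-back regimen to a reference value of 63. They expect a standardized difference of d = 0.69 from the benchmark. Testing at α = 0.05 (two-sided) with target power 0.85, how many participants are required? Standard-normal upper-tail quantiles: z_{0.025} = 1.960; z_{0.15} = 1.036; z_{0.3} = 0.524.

For a one-sample test: n = ((z_{α/2} + z_β) / d)².
z_{α/2} + z_β = 1.960 + 1.036 = 2.996.
n = (2.996 / 0.69)² = 4.342² = 18.85.
Round up.

n = 19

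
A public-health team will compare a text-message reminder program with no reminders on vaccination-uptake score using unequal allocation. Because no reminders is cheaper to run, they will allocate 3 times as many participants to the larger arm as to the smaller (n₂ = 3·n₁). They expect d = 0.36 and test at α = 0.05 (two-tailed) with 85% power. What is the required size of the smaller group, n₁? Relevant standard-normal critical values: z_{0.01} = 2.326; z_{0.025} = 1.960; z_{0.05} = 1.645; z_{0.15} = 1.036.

With allocation ratio k = n₂/n₁ = 3, Var(x̄₁−x̄₂) = σ²(1/n₁ + 1/(k·n₁)) = σ²·(k+1)/(k·n₁).
So n₁ = (1 + 1/k)·((z_{α/2} + z_β)/d)² = 1.333 × (2.996/0.36)².
n₁ = 1.333 × 69.26 = 92.3.
Round up: n₁ = 93, giving n₂ = 3 × 93 = 279.

n₁ = 93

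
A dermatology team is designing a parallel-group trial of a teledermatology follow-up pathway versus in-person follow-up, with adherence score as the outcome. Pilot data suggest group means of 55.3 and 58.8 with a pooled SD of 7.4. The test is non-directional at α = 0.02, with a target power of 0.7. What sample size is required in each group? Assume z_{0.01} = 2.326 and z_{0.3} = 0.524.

n = 73 per group

Cohen's d = |M₁ − M₂| / SD_pooled = |55.3 − 58.8| / 7.4 = 3.5 / 7.4 = 0.473.
For two independent groups with equal n: n = 2·((z_{α/2} + z_β) / d)².
z_{α/2} + z_β = 2.326 + 0.524 = 2.850.
n = 2 × (2.850 / 0.473)² = 2 × 6.025² = 2 × 36.31 = 72.6.
Round up to the next whole participant.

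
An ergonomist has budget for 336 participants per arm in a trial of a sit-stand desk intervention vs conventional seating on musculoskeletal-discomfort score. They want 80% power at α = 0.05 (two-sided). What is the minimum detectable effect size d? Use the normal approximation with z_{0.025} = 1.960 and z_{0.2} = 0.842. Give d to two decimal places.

d_min ≈ 0.22

For two independent groups of n = 336 each: d_min = (z_{α/2} + z_β)·√(2/n).
z-sum = 1.960 + 0.842 = 2.802.
d_min = 2.802 × √(2/336) = 2.802 × 0.0772 = 0.216.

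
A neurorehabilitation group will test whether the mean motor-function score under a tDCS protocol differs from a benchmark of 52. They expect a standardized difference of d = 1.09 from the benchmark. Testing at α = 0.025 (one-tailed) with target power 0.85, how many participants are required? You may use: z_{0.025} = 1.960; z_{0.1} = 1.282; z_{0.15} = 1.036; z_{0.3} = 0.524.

n = 8

For a one-sample test: n = ((z_{α} + z_β) / d)².
z_{α} + z_β = 1.960 + 1.036 = 2.996.
n = (2.996 / 1.09)² = 2.749² = 7.55.
Round up.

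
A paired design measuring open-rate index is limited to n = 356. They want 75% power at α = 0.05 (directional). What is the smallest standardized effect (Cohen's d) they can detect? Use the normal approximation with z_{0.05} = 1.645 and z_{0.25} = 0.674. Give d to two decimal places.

For a single sample (or paired design) of n = 356: d_min = (z_{α} + z_β)/√n.
z-sum = 1.645 + 0.674 = 2.319.
d_min = 2.319 / √356 = 2.319 / 18.868 = 0.123.

d_min ≈ 0.12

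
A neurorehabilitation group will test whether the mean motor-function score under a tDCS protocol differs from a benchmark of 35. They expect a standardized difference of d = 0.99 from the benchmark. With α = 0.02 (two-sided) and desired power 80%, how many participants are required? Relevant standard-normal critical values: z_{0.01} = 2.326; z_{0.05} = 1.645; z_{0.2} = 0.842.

For a one-sample test: n = ((z_{α/2} + z_β) / d)².
z_{α/2} + z_β = 2.326 + 0.842 = 3.168.
n = (3.168 / 0.99)² = 3.200² = 10.24.
Round up.

n = 11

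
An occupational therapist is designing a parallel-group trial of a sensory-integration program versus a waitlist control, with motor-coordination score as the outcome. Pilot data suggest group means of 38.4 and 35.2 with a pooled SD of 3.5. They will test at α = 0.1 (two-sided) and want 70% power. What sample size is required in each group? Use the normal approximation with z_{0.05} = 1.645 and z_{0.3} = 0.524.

n = 12 per group

Cohen's d = |M₁ − M₂| / SD_pooled = |38.4 − 35.2| / 3.5 = 3.2 / 3.5 = 0.914.
For two independent groups with equal n: n = 2·((z_{α/2} + z_β) / d)².
z_{α/2} + z_β = 1.645 + 0.524 = 2.169.
n = 2 × (2.169 / 0.914)² = 2 × 2.373² = 2 × 5.63 = 11.3.
Round up to the next whole participant.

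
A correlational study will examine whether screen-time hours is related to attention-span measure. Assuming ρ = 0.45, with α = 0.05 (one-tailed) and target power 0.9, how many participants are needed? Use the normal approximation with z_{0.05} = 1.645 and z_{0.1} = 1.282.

n = 40

Fisher's z: C = ½·ln((1+r)/(1−r)) = ½·ln(2.6364) = 0.4847.
n = ((z_{α} + z_β)/C)² + 3.
(1.645 + 1.282) / 0.4847 = 2.927 / 0.4847 = 6.039.
n = 6.039² + 3 = 36.47 + 3 = 39.5.
Round up.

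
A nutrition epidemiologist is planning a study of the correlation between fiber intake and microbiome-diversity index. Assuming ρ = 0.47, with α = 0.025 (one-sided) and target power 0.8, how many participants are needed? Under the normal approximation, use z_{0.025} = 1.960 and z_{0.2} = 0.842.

Fisher's z: C = ½·ln((1+r)/(1−r)) = ½·ln(2.7736) = 0.5101.
n = ((z_{α} + z_β)/C)² + 3.
(1.960 + 0.842) / 0.5101 = 2.802 / 0.5101 = 5.493.
n = 5.493² + 3 = 30.17 + 3 = 33.2.
Round up.

n = 34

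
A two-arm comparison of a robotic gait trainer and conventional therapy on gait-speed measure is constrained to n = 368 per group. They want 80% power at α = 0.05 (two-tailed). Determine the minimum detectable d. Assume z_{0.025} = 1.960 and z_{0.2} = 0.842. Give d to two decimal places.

For two independent groups of n = 368 each: d_min = (z_{α/2} + z_β)·√(2/n).
z-sum = 1.960 + 0.842 = 2.802.
d_min = 2.802 × √(2/368) = 2.802 × 0.0737 = 0.207.

d_min ≈ 0.21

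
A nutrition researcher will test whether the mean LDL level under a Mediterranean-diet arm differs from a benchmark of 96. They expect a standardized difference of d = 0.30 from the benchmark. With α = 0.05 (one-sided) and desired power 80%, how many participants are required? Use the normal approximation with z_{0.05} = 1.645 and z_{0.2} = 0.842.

n = 69

For a one-sample test: n = ((z_{α} + z_β) / d)².
z_{α} + z_β = 1.645 + 0.842 = 2.487.
n = (2.487 / 0.30)² = 8.290² = 68.72.
Round up.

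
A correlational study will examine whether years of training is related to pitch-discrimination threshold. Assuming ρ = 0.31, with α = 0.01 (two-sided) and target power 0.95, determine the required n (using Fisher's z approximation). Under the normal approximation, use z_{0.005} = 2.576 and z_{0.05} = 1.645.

n = 177

Fisher's z: C = ½·ln((1+r)/(1−r)) = ½·ln(1.8986) = 0.3205.
n = ((z_{α/2} + z_β)/C)² + 3.
(2.576 + 1.645) / 0.3205 = 4.221 / 0.3205 = 13.170.
n = 13.170² + 3 = 173.45 + 3 = 176.5.
Round up.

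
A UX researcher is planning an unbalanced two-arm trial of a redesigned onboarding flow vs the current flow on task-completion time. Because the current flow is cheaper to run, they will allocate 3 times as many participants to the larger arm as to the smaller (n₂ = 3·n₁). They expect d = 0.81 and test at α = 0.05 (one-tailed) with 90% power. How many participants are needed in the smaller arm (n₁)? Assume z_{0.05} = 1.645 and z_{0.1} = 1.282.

With allocation ratio k = n₂/n₁ = 3, Var(x̄₁−x̄₂) = σ²(1/n₁ + 1/(k·n₁)) = σ²·(k+1)/(k·n₁).
So n₁ = (1 + 1/k)·((z_{α} + z_β)/d)² = 1.333 × (2.927/0.81)².
n₁ = 1.333 × 13.06 = 17.4.
Round up: n₁ = 18, giving n₂ = 3 × 18 = 54.

n₁ = 18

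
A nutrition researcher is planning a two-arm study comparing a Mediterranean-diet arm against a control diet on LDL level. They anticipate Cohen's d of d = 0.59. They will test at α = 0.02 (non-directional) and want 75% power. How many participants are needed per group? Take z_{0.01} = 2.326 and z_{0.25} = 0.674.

For two independent groups with equal n: n = 2·((z_{α/2} + z_β) / d)².
z_{α/2} + z_β = 2.326 + 0.674 = 3.000.
n = 2 × (3.000 / 0.59)² = 2 × 5.085² = 2 × 25.85 = 51.7.
Round up to the next whole participant.

n = 52 per group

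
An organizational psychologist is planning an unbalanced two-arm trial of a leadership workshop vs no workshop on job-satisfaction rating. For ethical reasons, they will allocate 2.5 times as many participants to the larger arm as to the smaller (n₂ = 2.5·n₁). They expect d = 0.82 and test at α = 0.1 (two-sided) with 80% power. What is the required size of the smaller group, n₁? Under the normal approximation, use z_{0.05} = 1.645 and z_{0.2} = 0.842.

With allocation ratio k = n₂/n₁ = 2.5, Var(x̄₁−x̄₂) = σ²(1/n₁ + 1/(k·n₁)) = σ²·(k+1)/(k·n₁).
So n₁ = (1 + 1/k)·((z_{α/2} + z_β)/d)² = 1.400 × (2.487/0.82)².
n₁ = 1.400 × 9.20 = 12.9.
Round up: n₁ = 13, giving n₂ = ⌈2.5 × 13⌉ = ⌈32.5⌉ = 33.

n₁ = 13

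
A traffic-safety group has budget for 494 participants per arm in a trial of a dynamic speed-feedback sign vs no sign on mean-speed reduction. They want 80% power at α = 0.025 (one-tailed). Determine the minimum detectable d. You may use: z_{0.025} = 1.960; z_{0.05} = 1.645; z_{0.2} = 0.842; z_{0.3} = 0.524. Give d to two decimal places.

For two independent groups of n = 494 each: d_min = (z_{α} + z_β)·√(2/n).
z-sum = 1.960 + 0.842 = 2.802.
d_min = 2.802 × √(2/494) = 2.802 × 0.0636 = 0.178.

d_min ≈ 0.18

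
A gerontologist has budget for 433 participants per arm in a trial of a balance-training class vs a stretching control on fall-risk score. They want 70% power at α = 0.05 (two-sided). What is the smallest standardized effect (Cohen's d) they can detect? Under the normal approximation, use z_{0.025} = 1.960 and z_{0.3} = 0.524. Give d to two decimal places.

d_min ≈ 0.17

For two independent groups of n = 433 each: d_min = (z_{α/2} + z_β)·√(2/n).
z-sum = 1.960 + 0.524 = 2.484.
d_min = 2.484 × √(2/433) = 2.484 × 0.0680 = 0.169.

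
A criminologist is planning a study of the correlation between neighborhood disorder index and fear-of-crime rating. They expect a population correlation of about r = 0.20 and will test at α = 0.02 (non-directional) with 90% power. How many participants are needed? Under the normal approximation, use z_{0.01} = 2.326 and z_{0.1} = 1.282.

Fisher's z: C = ½·ln((1+r)/(1−r)) = ½·ln(1.5000) = 0.2027.
n = ((z_{α/2} + z_β)/C)² + 3.
(2.326 + 1.282) / 0.2027 = 3.608 / 0.2027 = 17.800.
n = 17.800² + 3 = 316.83 + 3 = 319.8.
Round up.

n = 320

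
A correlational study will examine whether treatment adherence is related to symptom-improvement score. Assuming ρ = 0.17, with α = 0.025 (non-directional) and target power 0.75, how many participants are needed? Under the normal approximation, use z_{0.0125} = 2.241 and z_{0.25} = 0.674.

n = 292

Fisher's z: C = ½·ln((1+r)/(1−r)) = ½·ln(1.4096) = 0.1717.
n = ((z_{α/2} + z_β)/C)² + 3.
(2.241 + 0.674) / 0.1717 = 2.915 / 0.1717 = 16.977.
n = 16.977² + 3 = 288.23 + 3 = 291.2.
Round up.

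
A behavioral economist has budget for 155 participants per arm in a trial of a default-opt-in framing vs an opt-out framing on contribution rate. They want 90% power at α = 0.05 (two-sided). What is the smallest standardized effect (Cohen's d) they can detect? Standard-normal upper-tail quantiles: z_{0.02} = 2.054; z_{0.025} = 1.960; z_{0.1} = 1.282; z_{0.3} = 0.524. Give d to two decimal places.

d_min ≈ 0.37

For two independent groups of n = 155 each: d_min = (z_{α/2} + z_β)·√(2/n).
z-sum = 1.960 + 1.282 = 3.242.
d_min = 3.242 × √(2/155) = 3.242 × 0.1136 = 0.368.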